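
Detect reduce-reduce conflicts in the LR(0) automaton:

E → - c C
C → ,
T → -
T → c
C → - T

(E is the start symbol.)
No reduce-reduce conflicts

A reduce-reduce conflict occurs when an LR(0) state has two complete items [A → α .] and [B → β .] — both call for a reduction, and with no lookahead the parser cannot choose between them.

Augment with E' → E and build the canonical LR(0) collection (I0 = CLOSURE({[E' → . E]}), then GOTO on every symbol after a dot until no new states appear). It has 10 states:
  I0: { [E → . - c C], [E' → . E] }  — shift
  I1: { [E → - . c C] }  — shift
  I2: { [E' → E .] }  — accept
  I3: { [C → . ,], [C → . - T], [E → - c . C] }  — shift
  I4: { [C → , .] }  — reduce
  I5: { [C → - . T], [T → . -], [T → . c] }  — shift
  I6: { [E → - c C .] }  — reduce
  I7: { [T → - .] }  — reduce
  I8: { [C → - T .] }  — reduce
  I9: { [T → c .] }  — reduce

No state contains more than one complete item.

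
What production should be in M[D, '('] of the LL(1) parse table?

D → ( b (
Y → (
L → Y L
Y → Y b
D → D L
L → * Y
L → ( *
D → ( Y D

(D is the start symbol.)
To find M[D, '('], we find productions for D where '(' is in the predict set (PREDICT(N → α) = (FIRST(α) \ {ε}) ∪ (FOLLOW(N) if α ⇒* ε)).

Relevant sets:
  FIRST(D) = { '(' }

D → ( b (: PREDICT = { '(' }
  '(' is in predict set, so this production goes in M[D, '(']
D → D L: PREDICT = { '(' }
  '(' is in predict set, so this production goes in M[D, '(']
D → ( Y D: PREDICT = { '(' }
  '(' is in predict set, so this production goes in M[D, '(']

M[D, '('] = D → ( b (, D → D L, D → ( Y D  (a multiply-defined cell — the grammar is not LL(1))

Answer: D → ( b (, D → D L, D → ( Y D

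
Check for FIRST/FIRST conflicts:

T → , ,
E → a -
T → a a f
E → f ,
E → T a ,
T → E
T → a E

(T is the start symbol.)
Yes. T → ',' ',' / T → E on { ',' }; T → a a f / T → E on { 'a' }; T → a a f / T → a E on { 'a' }; T → E / T → a E on { 'a' }; E → a '-' / E → T a ',' on { 'a' }; E → f ',' / E → T a ',' on { 'f' }

FIRST sets of the non-terminals at (or reachable through a nullable prefix from) the front of some alternative:
  FIRST(E) = { ',', 'a', 'f' }
  FIRST(T) = { ',', 'a', 'f' }

Productions for T:
  T → , ,: FIRST = { ',' }
  T → a a f: FIRST = { 'a' }
  T → E: FIRST = { ',', 'a', 'f' }
  T → a E: FIRST = { 'a' }
Productions for E:
  E → a -: FIRST = { 'a' }
  E → f ,: FIRST = { 'f' }
  E → T a ,: FIRST = { ',', 'a', 'f' }

Conflict for T: T → , , and T → E
  Overlap: { ',' }
Conflict for T: T → a a f and T → E
  Overlap: { 'a' }
Conflict for T: T → a a f and T → a E
  Overlap: { 'a' }
Conflict for T: T → E and T → a E
  Overlap: { 'a' }
Conflict for E: E → a - and E → T a ,
  Overlap: { 'a' }
Conflict for E: E → f , and E → T a ,
  Overlap: { 'f' }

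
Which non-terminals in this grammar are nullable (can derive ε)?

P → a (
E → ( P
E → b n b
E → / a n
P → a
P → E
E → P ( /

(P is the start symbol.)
There are no ε-productions, so no non-terminal can derive ε.
No non-terminals are nullable.

Answer: None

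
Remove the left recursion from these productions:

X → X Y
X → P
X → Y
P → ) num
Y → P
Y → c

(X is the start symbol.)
X → P X'
X → Y X'
X' → Y X'
X' → ε
P → ) num
Y → P
Y → c

X is directly left-recursive. The standard transformation for
  A → A α₁ | ... | A α_m | β₁ | ... | β_n
is
  A  → β₁ A' | ... | β_n A'
  A' → α₁ A' | ... | α_m A' | ε

X → P becomes X → P X'
X → Y becomes X → Y X'
X → X Y becomes X' → Y X'
Add X' → ε

Productions for other non-terminals are unchanged:
  P → ) num
  Y → P
  Y → c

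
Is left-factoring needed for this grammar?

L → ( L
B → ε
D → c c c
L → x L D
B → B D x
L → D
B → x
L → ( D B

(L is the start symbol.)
Yes, L has productions with common prefix '('

Left-factoring is needed when two productions for the same non-terminal
share a common prefix on the right-hand side.

Productions for L:
  L → ( L
  L → x L D
  L → D
  L → ( D B
Productions for B:
  B → ε
  B → B D x
  B → x

Found common prefix '(' in productions for L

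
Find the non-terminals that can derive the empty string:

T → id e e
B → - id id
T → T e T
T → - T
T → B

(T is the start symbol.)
None

A non-terminal is nullable if it can derive ε (the empty string): either it has an ε-production, or it has a production whose right-hand side consists entirely of nullable non-terminals.

There are no ε-productions, so no non-terminal can derive ε.
No non-terminals are nullable.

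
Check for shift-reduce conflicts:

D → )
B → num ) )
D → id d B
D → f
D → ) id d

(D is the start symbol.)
Yes — I1: [D → ) .] vs [D → ) . id d]

A shift-reduce conflict occurs when an LR(0) state has both:
  - a complete (reduce) item [A → α .] (dot at the end), and
  - a shift item [B → β . c γ] (dot before a terminal).

Augment with D' → D and build the canonical LR(0) collection (I0 = CLOSURE({[D' → . D]}), then GOTO on every symbol after a dot until no new states appear). It has 12 states:
  I0: { [D → . ) id d], [D → . )], [D → . f], [D → . id d B], [D' → . D] }  — shift
  I1: { [D → ) . id d], [D → ) .] }  — shift, reduce
  I2: { [D' → D .] }  — accept
  I3: { [D → f .] }  — reduce
  I4: { [D → id . d B] }  — shift
  I5: { [B → . num ) )], [D → id d . B] }  — shift
  I6: { [D → id d B .] }  — reduce
  I7: { [B → num . ) )] }  — shift
  I8: { [B → num ) . )] }  — shift
  I9: { [B → num ) ) .] }  — reduce
  I10: { [D → ) id . d] }  — shift
  I11: { [D → ) id d .] }  — reduce

I1 contains reduce item [D → ) .] and shift item [D → ) . id d] — shift-reduce conflict.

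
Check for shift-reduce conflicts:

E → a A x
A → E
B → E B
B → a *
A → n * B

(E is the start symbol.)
A shift-reduce conflict occurs when an LR(0) state has both:
  - a complete (reduce) item [A → α .] (dot at the end), and
  - a shift item [B → β . c γ] (dot before a terminal).

Augment with E' → E and build the canonical LR(0) collection (I0 = CLOSURE({[E' → . E]}), then GOTO on every symbol after a dot until no new states appear). It has 13 states:
  I0: { [E → . a A x], [E' → . E] }  — shift
  I1: { [E' → E .] }  — accept
  I2: { [A → . E], [A → . n * B], [E → . a A x], [E → a . A x] }  — shift
  I3: { [E → a A . x] }  — shift
  I4: { [A → E .] }  — reduce
  I5: { [A → n . * B] }  — shift
  I6: { [A → n * . B], [B → . E B], [B → . a *], [E → . a A x] }  — shift
  I7: { [A → n * B .] }  — reduce
  I8: { [B → . E B], [B → . a *], [B → E . B], [E → . a A x] }  — shift
  I9: { [A → . E], [A → . n * B], [B → a . *], [E → . a A x], [E → a . A x] }  — shift
  I10: { [B → a * .] }  — reduce
  I11: { [B → E B .] }  — reduce
  I12: { [E → a A x .] }  — reduce

No state contains both a complete item and a shift item.

Answer: No shift-reduce conflicts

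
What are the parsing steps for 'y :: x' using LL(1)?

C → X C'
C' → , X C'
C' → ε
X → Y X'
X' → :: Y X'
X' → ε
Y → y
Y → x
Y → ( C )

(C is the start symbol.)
LL(1) parsing maintains a stack (initially the start symbol over $) and the input. At each step: if the stack top is a terminal, match it against the current input token; if it is a non-terminal N, replace it with the RHS of M[N, lookahead] (the unique production whose predict set contains the lookahead).

Stack is shown with the top on the left.

Stack         Input     Action
------------------------------
C $           y :: x $  output C → X C'
X C' $        y :: x $  output X → Y X'
Y X' C' $     y :: x $  output Y → y
y X' C' $     y :: x $  match 'y'
X' C' $       :: x $    output X' → :: Y X'
:: Y X' C' $  :: x $    match '::'
Y X' C' $     x $       output Y → x
x X' C' $     x $       match 'x'
X' C' $       $         output X' → ε
C' $          $         output C' → ε
$             $         accept

The string is accepted.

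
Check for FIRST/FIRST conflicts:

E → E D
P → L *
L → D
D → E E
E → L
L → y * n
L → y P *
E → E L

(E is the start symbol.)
Yes. E → E D / E → L on { 'y' }; E → E D / E → E L on { 'y' }; E → L / E → E L on { 'y' }; L → D / L → y '*' n on { 'y' }; L → D / L → y P '*' on { 'y' }; L → y '*' n / L → y P '*' on { 'y' }

FIRST sets of the non-terminals at (or reachable through a nullable prefix from) the front of some alternative:
  FIRST(E) = { 'y' }
  FIRST(L) = { 'y' }
  FIRST(D) = { 'y' }

Productions for E:
  E → E D: FIRST = { 'y' }
  E → L: FIRST = { 'y' }
  E → E L: FIRST = { 'y' }
Productions for L:
  L → D: FIRST = { 'y' }
  L → y * n: FIRST = { 'y' }
  L → y P *: FIRST = { 'y' }
P, D have only one production, so no FIRST/FIRST conflict is possible there.

Conflict for E: E → E D and E → L
  Overlap: { 'y' }
Conflict for E: E → E D and E → E L
  Overlap: { 'y' }
Conflict for E: E → L and E → E L
  Overlap: { 'y' }
Conflict for L: L → D and L → y * n
  Overlap: { 'y' }
Conflict for L: L → D and L → y P *
  Overlap: { 'y' }
Conflict for L: L → y * n and L → y P *
  Overlap: { 'y' }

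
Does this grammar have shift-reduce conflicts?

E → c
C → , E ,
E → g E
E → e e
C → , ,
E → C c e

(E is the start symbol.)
Augment with E' → E and build the canonical LR(0) collection (I0 = CLOSURE({[E' → . E]}), then GOTO on every symbol after a dot until no new states appear). It has 14 states:
  I0: { [C → . , ,], [C → . , E ,], [E → . C c e], [E → . c], [E → . e e], [E → . g E], [E' → . E] }  — shift
  I1: { [C → , . ,], [C → , . E ,], [C → . , ,], [C → . , E ,], [E → . C c e], [E → . c], [E → . e e], [E → . g E] }  — shift
  I2: { [E → C . c e] }  — shift
  I3: { [E' → E .] }  — accept
  I4: { [E → c .] }  — reduce
  I5: { [E → e . e] }  — shift
  I6: { [C → . , ,], [C → . , E ,], [E → . C c e], [E → . c], [E → . e e], [E → . g E], [E → g . E] }  — shift
  I7: { [E → g E .] }  — reduce
  I8: { [E → e e .] }  — reduce
  I9: { [E → C c . e] }  — shift
  I10: { [E → C c e .] }  — reduce
  I11: { [C → , , .], [C → , . ,], [C → , . E ,], [C → . , ,], [C → . , E ,], [E → . C c e], [E → . c], [E → . e e], [E → . g E] }  — shift, reduce
  I12: { [C → , E . ,] }  — shift
  I13: { [C → , E , .] }  — reduce

I11 contains reduce item [C → , , .] and shift items [C → . , ,], [C → , . ,], [C → . , E ,], [E → . c], [E → . e e], [E → . g E] — shift-reduce conflict.

Answer: Yes — I11: [C → , , .] vs [C → . , ,]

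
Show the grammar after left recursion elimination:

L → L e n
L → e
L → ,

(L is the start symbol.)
L → e L'
L → , L'
L' → e n L'
L' → ε

L is directly left-recursive. The standard transformation for
  A → A α₁ | ... | A α_m | β₁ | ... | β_n
is
  A  → β₁ A' | ... | β_n A'
  A' → α₁ A' | ... | α_m A' | ε

L → e becomes L → e L'
L → , becomes L → , L'
L → L e n becomes L' → e n L'
Add L' → ε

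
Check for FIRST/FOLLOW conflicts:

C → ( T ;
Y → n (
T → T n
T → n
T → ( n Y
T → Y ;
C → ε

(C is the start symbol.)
No FIRST/FOLLOW conflicts.

A FIRST/FOLLOW conflict occurs when a non-terminal N has a nullable alternative N → β (β ⇒* ε) and another alternative N → α with FIRST(α) ∩ FOLLOW(N) ≠ ∅: on such a lookahead the parser cannot decide between expanding α and letting N vanish via β.

Nullable non-terminals: C.

C: nullable alternative(s) C → ε; FOLLOW(C) = { $ }
  C → ( T ;: FIRST \ {ε} = { '(' } — disjoint from FOLLOW(C)
  C → ε: FIRST \ {ε} = { } — this is the only nullable alternative, skip

T, Y have no nullable alternative, so no FIRST/FOLLOW check is needed there.

No FIRST/FOLLOW conflicts found.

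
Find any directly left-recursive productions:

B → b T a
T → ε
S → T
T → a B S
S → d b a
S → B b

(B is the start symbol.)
No direct left recursion

Direct left recursion occurs when N → N α for some non-terminal N (the right-hand side begins with the left-hand side itself).

B → b T a: starts with b
T → ε: starts with ε
S → T: starts with T
T → a B S: starts with a
S → d b a: starts with d
S → B b: starts with B

No direct left recursion found.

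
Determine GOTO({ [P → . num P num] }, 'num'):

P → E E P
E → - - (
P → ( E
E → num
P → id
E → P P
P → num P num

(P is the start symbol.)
GOTO(I, 'num') = CLOSURE({ [A → αX.β] : [A → α.Xβ] ∈ I, X = 'num' })

Items with dot before 'num', with the dot advanced:
  [P → . num P num] → [P → num . P num]
Closure of the advanced items:
  [P → num . P num] has the dot before P: add [P → . E E P], [P → . ( E], [P → . id], [P → . num P num]
  [P → . E E P] has the dot before E: add [E → . - - (], [E → . num], [E → . P P]

GOTO = { [E → . - - (], [E → . P P], [E → . num], [P → . ( E], [P → . E E P], [P → . id], [P → . num P num], [P → num . P num] }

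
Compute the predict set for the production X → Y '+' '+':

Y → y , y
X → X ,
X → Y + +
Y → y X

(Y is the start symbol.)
{ 'y' }

PREDICT(X → Y '+' '+') = (FIRST(RHS) \ {ε}) ∪ (FOLLOW(X) if ε ∈ FIRST(RHS), i.e. RHS ⇒* ε)
FIRST(Y) = { 'y' }
FIRST(Y '+' '+') = { 'y' }
ε ∉ FIRST(Y '+' '+'), so FOLLOW(X) is not added.
PREDICT(X → Y '+' '+') = { 'y' }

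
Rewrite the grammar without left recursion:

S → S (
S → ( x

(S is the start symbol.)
S is directly left-recursive. The standard transformation for
  A → A α₁ | ... | A α_m | β₁ | ... | β_n
is
  A  → β₁ A' | ... | β_n A'
  A' → α₁ A' | ... | α_m A' | ε

S → ( x becomes S → ( x S'
S → S ( becomes S' → ( S'
Add S' → ε

Resulting grammar:
S → ( x S'
S' → ( S'
S' → ε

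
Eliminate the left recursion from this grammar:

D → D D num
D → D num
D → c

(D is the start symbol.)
D is directly left-recursive. The standard transformation for
  A → A α₁ | ... | A α_m | β₁ | ... | β_n
is
  A  → β₁ A' | ... | β_n A'
  A' → α₁ A' | ... | α_m A' | ε

D → c becomes D → c D'
D → D D num becomes D' → D num D'
D → D num becomes D' → num D'
Add D' → ε

Resulting grammar:
D → c D'
D' → D num D'
D' → num D'
D' → ε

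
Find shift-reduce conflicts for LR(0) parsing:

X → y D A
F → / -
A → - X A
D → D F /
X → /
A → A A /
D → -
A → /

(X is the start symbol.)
A shift-reduce conflict occurs when an LR(0) state has both:
  - a complete (reduce) item [A → α .] (dot at the end), and
  - a shift item [B → β . c γ] (dot before a terminal).

Augment with X' → X and build the canonical LR(0) collection (I0 = CLOSURE({[X' → . X]}), then GOTO on every symbol after a dot until no new states appear). It has 17 states:
  I0: { [X → . /], [X → . y D A], [X' → . X] }  — shift
  I1: { [X → / .] }  — reduce
  I2: { [X' → X .] }  — accept
  I3: { [D → . -], [D → . D F /], [X → y . D A] }  — shift
  I4: { [D → - .] }  — reduce
  I5: { [A → . - X A], [A → . /], [A → . A A /], [D → D . F /], [F → . / -], [X → y D . A] }  — shift
  I6: { [A → - . X A], [X → . /], [X → . y D A] }  — shift
  I7: { [A → / .], [F → / . -] }  — shift, reduce
  I8: { [A → . - X A], [A → . /], [A → . A A /], [A → A . A /], [X → y D A .] }  — shift, reduce
  I9: { [D → D F . /] }  — shift
  I10: { [D → D F / .] }  — reduce
  I11: { [A → / .] }  — reduce
  I12: { [A → . - X A], [A → . /], [A → . A A /], [A → A . A /], [A → A A . /] }  — shift
  I13: { [A → / .], [A → A A / .] }  — 2 reduces
  I14: { [F → / - .] }  — reduce
  I15: { [A → - X . A], [A → . - X A], [A → . /], [A → . A A /] }  — shift
  I16: { [A → - X A .], [A → . - X A], [A → . /], [A → . A A /], [A → A . A /] }  — shift, reduce

I7 contains reduce item [A → / .] and shift item [F → / . -] — shift-reduce conflict.
I8 contains reduce item [X → y D A .] and shift items [A → . - X A], [A → . /] — shift-reduce conflict.
I16 contains reduce item [A → - X A .] and shift items [A → . - X A], [A → . /] — shift-reduce conflict.

Answer: Yes — I7: [A → / .] vs [F → / . -]; I8: [X → y D A .] vs [A → . - X A]; I16: [A → - X A .] vs [A → . - X A]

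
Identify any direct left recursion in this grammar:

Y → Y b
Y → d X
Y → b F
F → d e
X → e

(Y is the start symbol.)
Yes, Y is left-recursive

Direct left recursion occurs when N → N α for some non-terminal N (the right-hand side begins with the left-hand side itself).

Y → Y b: LEFT RECURSIVE (starts with Y)
Y → d X: starts with d
Y → b F: starts with b
F → d e: starts with d
X → e: starts with e

The grammar has direct left recursion on: Y.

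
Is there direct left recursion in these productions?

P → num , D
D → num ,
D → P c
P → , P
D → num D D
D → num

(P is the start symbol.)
P → num , D: starts with num
D → num ,: starts with num
D → P c: starts with P
P → , P: starts with ','
D → num D D: starts with num
D → num: starts with num

No direct left recursion found.

Answer: No direct left recursion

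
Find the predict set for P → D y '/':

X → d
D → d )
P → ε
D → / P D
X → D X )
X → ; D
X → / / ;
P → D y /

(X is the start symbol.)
PREDICT(P → D y '/') = (FIRST(RHS) \ {ε}) ∪ (FOLLOW(P) if ε ∈ FIRST(RHS), i.e. RHS ⇒* ε)
FIRST(D) = { '/', 'd' }
FIRST(D y '/') = { '/', 'd' }
ε ∉ FIRST(D y '/'), so FOLLOW(P) is not added.
PREDICT(P → D y '/') = { '/', 'd' }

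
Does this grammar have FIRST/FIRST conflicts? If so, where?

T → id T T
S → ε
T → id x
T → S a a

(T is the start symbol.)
Yes. T → id T T / T → id x on { 'id' }

A FIRST/FIRST conflict occurs when two productions N → α and N → β for the same non-terminal have FIRST(α) ∩ FIRST(β) ≠ ∅ (with ε ∈ FIRST of a nullable right-hand side, so two nullable alternatives also conflict).

FIRST sets of the non-terminals at (or reachable through a nullable prefix from) the front of some alternative:
  FIRST(S) = { ε }

Productions for T:
  T → id T T: FIRST = { 'id' }
  T → id x: FIRST = { 'id' }
  T → S a a: FIRST = { 'a' }
S has only one production, so no FIRST/FIRST conflict is possible there.

Conflict for T: T → id T T and T → id x
  Overlap: { 'id' }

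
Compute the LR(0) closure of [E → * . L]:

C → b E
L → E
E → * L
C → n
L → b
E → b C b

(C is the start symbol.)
{ [E → * . L], [E → . * L], [E → . b C b], [L → . E], [L → . b] }

Start with: [E → * . L]
  [E → * . L] has the dot before L: add [L → . E], [L → . b]
  [L → . E] has the dot before E: add [E → . * L], [E → . b C b]
No further items can be added.

CLOSURE = { [E → * . L], [E → . * L], [E → . b C b], [L → . E], [L → . b] }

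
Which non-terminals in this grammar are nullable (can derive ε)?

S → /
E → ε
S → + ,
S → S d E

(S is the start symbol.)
ε-productions: E → ε
So E is immediately nullable.
No further non-terminal can be added: every production for the remaining non-terminals contains a terminal or a non-nullable non-terminal.
Nullable = { 'E' }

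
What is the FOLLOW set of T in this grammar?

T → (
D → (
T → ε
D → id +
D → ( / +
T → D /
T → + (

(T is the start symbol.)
To compute FOLLOW(T), find every occurrence of T on a right-hand side N → α T β: add FIRST(β) \ {ε}, and if β is empty or nullable also add FOLLOW(N). Iterate to a fixed point.

T is the start symbol, so $ ∈ FOLLOW(T).
T does not occur on any right-hand side.

Taking the union: FOLLOW(T) = { $ }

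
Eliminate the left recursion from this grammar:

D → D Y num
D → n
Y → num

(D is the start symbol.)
D → n D'
D' → Y num D'
D' → ε
Y → num

D is directly left-recursive. The standard transformation for
  A → A α₁ | ... | A α_m | β₁ | ... | β_n
is
  A  → β₁ A' | ... | β_n A'
  A' → α₁ A' | ... | α_m A' | ε

D → n becomes D → n D'
D → D Y num becomes D' → Y num D'
Add D' → ε

Productions for other non-terminals are unchanged:
  Y → num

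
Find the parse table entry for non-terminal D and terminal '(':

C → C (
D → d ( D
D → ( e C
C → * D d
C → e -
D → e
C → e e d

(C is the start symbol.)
D → ( e C

To find M[D, '('], we find productions for D where '(' is in the predict set (PREDICT(N → α) = (FIRST(α) \ {ε}) ∪ (FOLLOW(N) if α ⇒* ε)).

D → d ( D: PREDICT = { 'd' }
D → ( e C: PREDICT = { '(' }
  '(' is in predict set, so this production goes in M[D, '(']
D → e: PREDICT = { 'e' }

M[D, '('] = D → ( e C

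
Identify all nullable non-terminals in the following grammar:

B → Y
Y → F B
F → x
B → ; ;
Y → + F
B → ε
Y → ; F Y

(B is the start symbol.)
{ 'B' }

A non-terminal is nullable if it can derive ε (the empty string): either it has an ε-production, or it has a production whose right-hand side consists entirely of nullable non-terminals.

ε-productions: B → ε
So B is immediately nullable.
No further non-terminal can be added: every production for the remaining non-terminals contains a terminal or a non-nullable non-terminal.
Nullable = { 'B' }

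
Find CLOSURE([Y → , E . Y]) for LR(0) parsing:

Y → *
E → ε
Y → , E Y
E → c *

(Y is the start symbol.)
{ [Y → , E . Y], [Y → . *], [Y → . , E Y] }

Start with: [Y → , E . Y]
  [Y → , E . Y] has the dot before Y: add [Y → . *], [Y → . , E Y]
No further items can be added.

CLOSURE = { [Y → , E . Y], [Y → . *], [Y → . , E Y] }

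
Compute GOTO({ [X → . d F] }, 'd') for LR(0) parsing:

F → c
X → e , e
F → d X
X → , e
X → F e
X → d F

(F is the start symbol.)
{ [F → . c], [F → . d X], [X → d . F] }

GOTO(I, 'd') = CLOSURE({ [A → αX.β] : [A → α.Xβ] ∈ I, X = 'd' })

Items with dot before 'd', with the dot advanced:
  [X → . d F] → [X → d . F]
Closure of the advanced items:
  [X → d . F] has the dot before F: add [F → . c], [F → . d X]

GOTO = { [F → . c], [F → . d X], [X → d . F] }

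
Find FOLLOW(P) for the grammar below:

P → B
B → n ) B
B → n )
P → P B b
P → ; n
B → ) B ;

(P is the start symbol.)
To compute FOLLOW(P), find every occurrence of P on a right-hand side N → α P β: add FIRST(β) \ {ε}, and if β is empty or nullable also add FOLLOW(N). Iterate to a fixed point.

P is the start symbol, so $ ∈ FOLLOW(P).
In P → P B b: P is followed by B b, add FIRST(B b) \ {ε} = { ')', 'n' }

Taking the union: FOLLOW(P) = { $, ')', 'n' }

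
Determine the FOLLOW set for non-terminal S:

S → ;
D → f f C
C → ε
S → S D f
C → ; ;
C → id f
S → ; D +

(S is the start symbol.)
To compute FOLLOW(S), find every occurrence of S on a right-hand side N → α S β: add FIRST(β) \ {ε}, and if β is empty or nullable also add FOLLOW(N). Iterate to a fixed point.

S is the start symbol, so $ ∈ FOLLOW(S).
In S → S D f: S is followed by D f, add FIRST(D f) \ {ε} = { 'f' }

Taking the union: FOLLOW(S) = { $, 'f' }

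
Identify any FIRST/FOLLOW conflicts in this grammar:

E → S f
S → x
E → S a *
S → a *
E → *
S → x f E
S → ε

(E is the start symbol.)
Yes. S → a '*' with FOLLOW(S) on { 'a' }

Nullable non-terminals: S.

S: nullable alternative(s) S → ε; FOLLOW(S) = { 'a', 'f' }
  S → x: FIRST \ {ε} = { 'x' } — disjoint from FOLLOW(S)
  S → a *: FIRST \ {ε} = { 'a' } — overlaps FOLLOW(S) on { 'a' }: CONFLICT
  S → x f E: FIRST \ {ε} = { 'x' } — disjoint from FOLLOW(S)
  S → ε: FIRST \ {ε} = { } — this is the only nullable alternative, skip

E has no nullable alternative, so no FIRST/FOLLOW check is needed there.

So the grammar has 1 FIRST/FOLLOW conflict (marked CONFLICT above).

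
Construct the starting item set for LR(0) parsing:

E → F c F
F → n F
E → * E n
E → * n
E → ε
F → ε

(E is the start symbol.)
{ [E → . * E n], [E → . * n], [E → . F c F], [E → .], [E' → . E], [F → . n F], [F → .] }

First, augment the grammar with E' → E
I₀ = CLOSURE({ [E' → . E] }):
  [E' → . E] has the dot before E: add [E → . F c F], [E → . * E n], [E → . * n], [E → .]
  [E → . F c F] has the dot before F: add [F → . n F], [F → .]
No further items can be added.

I₀ = { [E → . * E n], [E → . * n], [E → . F c F], [E → .], [E' → . E], [F → . n F], [F → .] }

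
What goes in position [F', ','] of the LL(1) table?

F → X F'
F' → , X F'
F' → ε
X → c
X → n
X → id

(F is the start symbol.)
To find M[F', ','], we find productions for F' where ',' is in the predict set (PREDICT(N → α) = (FIRST(α) \ {ε}) ∪ (FOLLOW(N) if α ⇒* ε)).

Relevant sets:
  FOLLOW(F') = { $ }

F' → , X F': PREDICT = { ',' }
  ',' is in predict set, so this production goes in M[F', ',']
F' → ε: PREDICT = { $ }

M[F', ','] = F' → , X F'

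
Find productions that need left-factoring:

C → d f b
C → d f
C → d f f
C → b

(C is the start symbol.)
Left-factoring is needed when two productions for the same non-terminal
share a common prefix on the right-hand side.

Productions for C:
  C → d f b
  C → d f
  C → d f f
  C → b

Found common prefix 'd f' in productions for C

Answer: Yes, C has productions with common prefix 'd f'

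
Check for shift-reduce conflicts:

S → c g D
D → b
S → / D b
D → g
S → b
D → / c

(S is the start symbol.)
No shift-reduce conflicts

Augment with S' → S and build the canonical LR(0) collection (I0 = CLOSURE({[S' → . S]}), then GOTO on every symbol after a dot until no new states appear). It has 13 states:
  I0: { [S → . / D b], [S → . b], [S → . c g D], [S' → . S] }  — shift
  I1: { [D → . / c], [D → . b], [D → . g], [S → / . D b] }  — shift
  I2: { [S' → S .] }  — accept
  I3: { [S → b .] }  — reduce
  I4: { [S → c . g D] }  — shift
  I5: { [D → . / c], [D → . b], [D → . g], [S → c g . D] }  — shift
  I6: { [D → / . c] }  — shift
  I7: { [S → c g D .] }  — reduce
  I8: { [D → b .] }  — reduce
  I9: { [D → g .] }  — reduce
  I10: { [D → / c .] }  — reduce
  I11: { [S → / D . b] }  — shift
  I12: { [S → / D b .] }  — reduce

No state contains both a complete item and a shift item.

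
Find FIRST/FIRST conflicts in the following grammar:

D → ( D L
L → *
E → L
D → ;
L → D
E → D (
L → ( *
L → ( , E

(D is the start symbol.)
Yes. L → D / L → '(' '*' on { '(' }; L → D / L → '(' ',' E on { '(' }; L → '(' '*' / L → '(' ',' E on { '(' }; E → L / E → D '(' on { '(', ';' }

A FIRST/FIRST conflict occurs when two productions N → α and N → β for the same non-terminal have FIRST(α) ∩ FIRST(β) ≠ ∅ (with ε ∈ FIRST of a nullable right-hand side, so two nullable alternatives also conflict).

FIRST sets of the non-terminals at (or reachable through a nullable prefix from) the front of some alternative:
  FIRST(D) = { '(', ';' }
  FIRST(L) = { '(', '*', ';' }

Productions for D:
  D → ( D L: FIRST = { '(' }
  D → ;: FIRST = { ';' }
Productions for L:
  L → *: FIRST = { '*' }
  L → D: FIRST = { '(', ';' }
  L → ( *: FIRST = { '(' }
  L → ( , E: FIRST = { '(' }
Productions for E:
  E → L: FIRST = { '(', '*', ';' }
  E → D (: FIRST = { '(', ';' }

Conflict for L: L → D and L → ( *
  Overlap: { '(' }
Conflict for L: L → D and L → ( , E
  Overlap: { '(' }
Conflict for L: L → ( * and L → ( , E
  Overlap: { '(' }
Conflict for E: E → L and E → D (
  Overlap: { '(', ';' }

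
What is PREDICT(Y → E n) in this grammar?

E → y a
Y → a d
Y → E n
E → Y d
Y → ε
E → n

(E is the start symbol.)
PREDICT(Y → E n) = (FIRST(RHS) \ {ε}) ∪ (FOLLOW(Y) if ε ∈ FIRST(RHS), i.e. RHS ⇒* ε)
FIRST(E) = { 'a', 'd', 'n', 'y' }
FIRST(E n) = { 'a', 'd', 'n', 'y' }
ε ∉ FIRST(E n), so FOLLOW(Y) is not added.
PREDICT(Y → E n) = { 'a', 'd', 'n', 'y' }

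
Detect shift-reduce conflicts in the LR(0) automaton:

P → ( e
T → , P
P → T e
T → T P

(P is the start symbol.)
No shift-reduce conflicts

A shift-reduce conflict occurs when an LR(0) state has both:
  - a complete (reduce) item [A → α .] (dot at the end), and
  - a shift item [B → β . c γ] (dot before a terminal).

Augment with P' → P and build the canonical LR(0) collection (I0 = CLOSURE({[P' → . P]}), then GOTO on every symbol after a dot until no new states appear). It has 9 states:
  I0: { [P → . ( e], [P → . T e], [P' → . P], [T → . , P], [T → . T P] }  — shift
  I1: { [P → ( . e] }  — shift
  I2: { [P → . ( e], [P → . T e], [T → , . P], [T → . , P], [T → . T P] }  — shift
  I3: { [P' → P .] }  — accept
  I4: { [P → . ( e], [P → . T e], [P → T . e], [T → . , P], [T → . T P], [T → T . P] }  — shift
  I5: { [T → T P .] }  — reduce
  I6: { [P → T e .] }  — reduce
  I7: { [T → , P .] }  — reduce
  I8: { [P → ( e .] }  — reduce

No state contains both a complete item and a shift item.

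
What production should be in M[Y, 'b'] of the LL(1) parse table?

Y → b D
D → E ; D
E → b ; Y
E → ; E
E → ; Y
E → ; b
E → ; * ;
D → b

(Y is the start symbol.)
To find M[Y, 'b'], we find productions for Y where 'b' is in the predict set (PREDICT(N → α) = (FIRST(α) \ {ε}) ∪ (FOLLOW(N) if α ⇒* ε)).

Y → b D: PREDICT = { 'b' }
  'b' is in predict set, so this production goes in M[Y, 'b']

M[Y, 'b'] = Y → b D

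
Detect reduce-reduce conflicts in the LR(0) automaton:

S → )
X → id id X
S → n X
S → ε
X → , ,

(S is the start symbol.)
No reduce-reduce conflicts

A reduce-reduce conflict occurs when an LR(0) state has two complete items [A → α .] and [B → β .] — both call for a reduction, and with no lookahead the parser cannot choose between them.

Augment with S' → S and build the canonical LR(0) collection (I0 = CLOSURE({[S' → . S]}), then GOTO on every symbol after a dot until no new states appear). It has 10 states:
  I0: { [S → . )], [S → . n X], [S → .], [S' → . S] }  — shift, reduce
  I1: { [S → ) .] }  — reduce
  I2: { [S' → S .] }  — accept
  I3: { [S → n . X], [X → . , ,], [X → . id id X] }  — shift
  I4: { [X → , . ,] }  — shift
  I5: { [S → n X .] }  — reduce
  I6: { [X → id . id X] }  — shift
  I7: { [X → . , ,], [X → . id id X], [X → id id . X] }  — shift
  I8: { [X → id id X .] }  — reduce
  I9: { [X → , , .] }  — reduce

No state contains more than one complete item.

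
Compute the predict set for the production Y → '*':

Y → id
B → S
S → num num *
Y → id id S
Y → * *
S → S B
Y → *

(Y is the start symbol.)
PREDICT(Y → '*') = (FIRST(RHS) \ {ε}) ∪ (FOLLOW(Y) if ε ∈ FIRST(RHS), i.e. RHS ⇒* ε)
FIRST('*') = { '*' }
ε ∉ FIRST('*'), so FOLLOW(Y) is not added.
PREDICT(Y → '*') = { '*' }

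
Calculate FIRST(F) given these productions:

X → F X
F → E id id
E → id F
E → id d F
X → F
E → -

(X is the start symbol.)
{ '-', 'id' }

To compute FIRST(F), examine every production with F on the left-hand side, reading each right-hand side left to right until a non-nullable symbol is reached.

FIRST sets of the other non-terminals involved (by the same procedure, iterated to a fixed point):
  FIRST(E) = { '-', 'id' }

From F → E id id:
  - E is a non-terminal: add FIRST(E) \ {ε} = { '-', 'id' }
    E is not nullable, so stop

Collecting: FIRST(F) = { '-', 'id' }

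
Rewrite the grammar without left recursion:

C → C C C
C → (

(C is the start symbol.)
C is directly left-recursive. The standard transformation for
  A → A α₁ | ... | A α_m | β₁ | ... | β_n
is
  A  → β₁ A' | ... | β_n A'
  A' → α₁ A' | ... | α_m A' | ε

C → ( becomes C → ( C'
C → C C C becomes C' → C C C'
Add C' → ε

Resulting grammar:
C → ( C'
C' → C C C'
C' → ε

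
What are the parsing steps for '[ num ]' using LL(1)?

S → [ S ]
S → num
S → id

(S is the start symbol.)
Stack is shown with the top on the left.

Stack    Input      Action
--------------------------
S $      [ num ] $  output S → [ S ]
[ S ] $  [ num ] $  match '['
S ] $    num ] $    output S → num
num ] $  num ] $    match 'num'
] $      ] $        match ']'
$        $          accept

The string is accepted.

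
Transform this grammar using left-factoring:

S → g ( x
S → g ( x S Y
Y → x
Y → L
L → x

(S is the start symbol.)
Left-factoring transforms A → αβ₁ | αβ₂ into A → αA' and A' → β₁ | β₂
(α is the longest common prefix among the alternatives). Repeat until
no nonterminal has two alternatives with a common prefix.

Round 1: S has alternatives sharing prefix 'g ( x'. Introduce S': S → g ( x S'
  Add: S' → ε
  Add: S' → S Y

No remaining common prefixes — done.

Resulting grammar:
S → g ( x S'
S' → ε
S' → S Y
Y → x
Y → L
L → x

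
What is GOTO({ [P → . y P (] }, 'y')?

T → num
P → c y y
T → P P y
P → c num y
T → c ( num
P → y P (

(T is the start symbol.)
{ [P → . c num y], [P → . c y y], [P → . y P (], [P → y . P (] }

GOTO(I, 'y') = CLOSURE({ [A → αX.β] : [A → α.Xβ] ∈ I, X = 'y' })

Items with dot before 'y', with the dot advanced:
  [P → . y P (] → [P → y . P (]
Closure of the advanced items:
  [P → y . P (] has the dot before P: add [P → . c y y], [P → . c num y], [P → . y P (]

GOTO = { [P → . c num y], [P → . c y y], [P → . y P (], [P → y . P (] }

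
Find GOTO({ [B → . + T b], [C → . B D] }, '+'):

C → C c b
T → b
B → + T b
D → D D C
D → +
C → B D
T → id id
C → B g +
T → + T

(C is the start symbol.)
GOTO(I, '+') = CLOSURE({ [A → αX.β] : [A → α.Xβ] ∈ I, X = '+' })

Items with dot before '+', with the dot advanced:
  [B → . + T b] → [B → + . T b]
Closure of the advanced items:
  [B → + . T b] has the dot before T: add [T → . b], [T → . id id], [T → . + T]

GOTO = { [B → + . T b], [T → . + T], [T → . b], [T → . id id] }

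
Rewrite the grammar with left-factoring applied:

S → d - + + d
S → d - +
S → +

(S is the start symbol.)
S → d - + S'
S' → + d
S' → ε
S → +

Left-factoring transforms A → αβ₁ | αβ₂ into A → αA' and A' → β₁ | β₂
(α is the longest common prefix among the alternatives). Repeat until
no nonterminal has two alternatives with a common prefix.

Round 1: S has alternatives sharing prefix 'd - +'. Introduce S': S → d - + S'
  Add: S' → + d
  Add: S' → ε

No remaining common prefixes — done.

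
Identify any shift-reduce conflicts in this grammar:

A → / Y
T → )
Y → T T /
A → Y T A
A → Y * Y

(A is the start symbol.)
A shift-reduce conflict occurs when an LR(0) state has both:
  - a complete (reduce) item [A → α .] (dot at the end), and
  - a shift item [B → β . c γ] (dot before a terminal).

Augment with A' → A and build the canonical LR(0) collection (I0 = CLOSURE({[A' → . A]}), then GOTO on every symbol after a dot until no new states appear). It has 13 states:
  I0: { [A → . / Y], [A → . Y * Y], [A → . Y T A], [A' → . A], [T → . )], [Y → . T T /] }  — shift
  I1: { [T → ) .] }  — reduce
  I2: { [A → / . Y], [T → . )], [Y → . T T /] }  — shift
  I3: { [A' → A .] }  — accept
  I4: { [T → . )], [Y → T . T /] }  — shift
  I5: { [A → Y . * Y], [A → Y . T A], [T → . )] }  — shift
  I6: { [A → Y * . Y], [T → . )], [Y → . T T /] }  — shift
  I7: { [A → . / Y], [A → . Y * Y], [A → . Y T A], [A → Y T . A], [T → . )], [Y → . T T /] }  — shift
  I8: { [A → Y T A .] }  — reduce
  I9: { [A → Y * Y .] }  — reduce
  I10: { [Y → T T . /] }  — shift
  I11: { [Y → T T / .] }  — reduce
  I12: { [A → / Y .] }  — reduce

No state contains both a complete item and a shift item.

Answer: No shift-reduce conflicts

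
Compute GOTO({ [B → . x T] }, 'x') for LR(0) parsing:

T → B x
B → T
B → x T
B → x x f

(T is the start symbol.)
{ [B → . T], [B → . x T], [B → . x x f], [B → x . T], [T → . B x] }

GOTO(I, 'x') = CLOSURE({ [A → αX.β] : [A → α.Xβ] ∈ I, X = 'x' })

Items with dot before 'x', with the dot advanced:
  [B → . x T] → [B → x . T]
Closure of the advanced items:
  [B → x . T] has the dot before T: add [T → . B x]
  [T → . B x] has the dot before B: add [B → . T], [B → . x T], [B → . x x f]

GOTO = { [B → . T], [B → . x T], [B → . x x f], [B → x . T], [T → . B x] }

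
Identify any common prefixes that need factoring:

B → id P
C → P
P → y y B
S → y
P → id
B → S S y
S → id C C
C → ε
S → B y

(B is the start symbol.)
No, left-factoring is not needed

Left-factoring is needed when two productions for the same non-terminal
share a common prefix on the right-hand side.

Productions for B:
  B → id P
  B → S S y
Productions for C:
  C → P
  C → ε
Productions for P:
  P → y y B
  P → id
Productions for S:
  S → y
  S → id C C
  S → B y

No common prefixes found.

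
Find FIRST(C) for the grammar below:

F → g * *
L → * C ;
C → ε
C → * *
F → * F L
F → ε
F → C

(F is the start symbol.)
From C → ε:
  - ε-production, so ε ∈ FIRST(C)
From C → * *:
  - '*' is a terminal: add '*' and stop

Collecting: FIRST(C) = { '*', ε }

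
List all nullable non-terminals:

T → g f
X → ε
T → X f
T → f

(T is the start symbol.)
A non-terminal is nullable if it can derive ε (the empty string): either it has an ε-production, or it has a production whose right-hand side consists entirely of nullable non-terminals.

ε-productions: X → ε
So X is immediately nullable.
No further non-terminal can be added: every production for the remaining non-terminals contains a terminal or a non-nullable non-terminal.
Nullable = { 'X' }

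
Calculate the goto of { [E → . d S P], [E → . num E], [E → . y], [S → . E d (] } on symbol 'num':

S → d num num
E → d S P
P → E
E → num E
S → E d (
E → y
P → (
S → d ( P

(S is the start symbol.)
{ [E → . d S P], [E → . num E], [E → . y], [E → num . E] }

GOTO(I, 'num') = CLOSURE({ [A → αX.β] : [A → α.Xβ] ∈ I, X = 'num' })

Items with dot before 'num', with the dot advanced:
  [E → . num E] → [E → num . E]
Closure of the advanced items:
  [E → num . E] has the dot before E: add [E → . d S P], [E → . num E], [E → . y]

GOTO = { [E → . d S P], [E → . num E], [E → . y], [E → num . E] }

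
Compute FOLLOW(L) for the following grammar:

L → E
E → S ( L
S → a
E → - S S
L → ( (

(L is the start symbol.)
{ $ }

To compute FOLLOW(L), find every occurrence of L on a right-hand side N → α L β: add FIRST(β) \ {ε}, and if β is empty or nullable also add FOLLOW(N). Iterate to a fixed point.

L is the start symbol, so $ ∈ FOLLOW(L).
In E → S ( L: L is at the end, add FOLLOW(E)

The FOLLOW sets referred to above (computed the same way, to a fixed point):
  FOLLOW(E) = { $ }

Taking the union: FOLLOW(L) = { $ }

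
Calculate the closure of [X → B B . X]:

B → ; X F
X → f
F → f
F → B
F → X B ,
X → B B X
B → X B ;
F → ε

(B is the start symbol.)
{ [B → . ; X F], [B → . X B ;], [X → . B B X], [X → . f], [X → B B . X] }

Start with: [X → B B . X]
  [X → B B . X] has the dot before X: add [X → . f], [X → . B B X]
  [X → . B B X] has the dot before B: add [B → . ; X F], [B → . X B ;]
No further items can be added.

CLOSURE = { [B → . ; X F], [B → . X B ;], [X → . B B X], [X → . f], [X → B B . X] }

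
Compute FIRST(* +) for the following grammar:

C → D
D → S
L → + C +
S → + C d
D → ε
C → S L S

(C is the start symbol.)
{ '*' }

To compute FIRST(* +), process the symbols left to right:
Symbol * is a terminal. Add '*' and stop.
FIRST(* +) = { '*' }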